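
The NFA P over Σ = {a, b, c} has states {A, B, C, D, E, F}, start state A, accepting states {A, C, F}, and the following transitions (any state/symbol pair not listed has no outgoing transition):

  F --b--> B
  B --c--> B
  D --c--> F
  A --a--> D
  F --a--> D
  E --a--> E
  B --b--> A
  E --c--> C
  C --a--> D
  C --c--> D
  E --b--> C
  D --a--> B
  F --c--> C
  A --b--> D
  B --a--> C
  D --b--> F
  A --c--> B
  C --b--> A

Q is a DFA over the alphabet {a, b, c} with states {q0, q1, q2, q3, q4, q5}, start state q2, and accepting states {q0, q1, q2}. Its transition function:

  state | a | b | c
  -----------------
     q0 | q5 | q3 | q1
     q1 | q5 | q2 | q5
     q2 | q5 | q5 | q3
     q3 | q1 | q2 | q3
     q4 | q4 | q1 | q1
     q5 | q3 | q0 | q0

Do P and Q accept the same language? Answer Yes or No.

Exploring the product automaton P × Q from the start pair (A, q2), following both machines on each input symbol, reaches 5 state pairs: (A, q2), (D, q5), (B, q3), (F, q0), (C, q1).
P accepts in {A, C, F} and Q accepts in {q0, q1, q2}. In every reachable pair the two components are either both accepting — (A, q2), (F, q0), (C, q1) — or both non-accepting, so no string is accepted by exactly one of the machines: L(P) \ L(Q) and L(Q) \ L(P) are both empty.
Hence every string is accepted by P iff it is accepted by Q, and the two languages coincide.

Yes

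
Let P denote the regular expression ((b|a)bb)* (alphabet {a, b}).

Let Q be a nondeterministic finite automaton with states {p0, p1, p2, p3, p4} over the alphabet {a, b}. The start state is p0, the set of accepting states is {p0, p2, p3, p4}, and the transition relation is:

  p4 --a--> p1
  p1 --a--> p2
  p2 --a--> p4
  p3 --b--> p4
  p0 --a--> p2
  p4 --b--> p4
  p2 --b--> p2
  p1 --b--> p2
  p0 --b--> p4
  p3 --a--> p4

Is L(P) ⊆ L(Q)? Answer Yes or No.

Converting the expression P to a DFA (subset construction, then merging equivalent states) gives the minimal DFA with states {r0, r1, r2, r3}, start state r0, accepting states {r0} and transitions r0: a→r1, b→r1; r1: a→r2, b→r3; r2: a→r2, b→r2; r3: a→r2, b→r0.
Exploring the product automaton P × Q from the start pair (r0, p0), following both machines on each input symbol, reaches 11 state pairs: (r0, p0), (r1, p2), (r1, p4), (r2, p4), (r3, p2), (r2, p1), (r3, p4), (r0, p2), (r2, p2), (r0, p4), (r1, p1).
P accepts in {r0} and Q accepts in {p0, p2, p3, p4}. The reachable pairs whose P-component is accepting are (r0, p0), (r0, p2), (r0, p4); in each of them the Q-component is accepting too, so the product for L(P) \ L(Q) (P-component accepting, Q-component rejecting) has no reachable accepting pair and the difference is empty.
Hence every string in L(P) is also in L(Q).

Yes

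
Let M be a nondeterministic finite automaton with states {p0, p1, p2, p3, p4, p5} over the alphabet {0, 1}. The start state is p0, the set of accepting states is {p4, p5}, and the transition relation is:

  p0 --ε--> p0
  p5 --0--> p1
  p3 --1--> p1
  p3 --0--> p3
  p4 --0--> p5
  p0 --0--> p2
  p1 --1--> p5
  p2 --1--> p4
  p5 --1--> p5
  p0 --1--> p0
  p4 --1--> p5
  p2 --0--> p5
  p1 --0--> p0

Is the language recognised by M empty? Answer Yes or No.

No

The string 00 is accepted: the run p0 → p2 → p5 ends in the accepting state p5.
Since at least one string is accepted, L(M) is not empty.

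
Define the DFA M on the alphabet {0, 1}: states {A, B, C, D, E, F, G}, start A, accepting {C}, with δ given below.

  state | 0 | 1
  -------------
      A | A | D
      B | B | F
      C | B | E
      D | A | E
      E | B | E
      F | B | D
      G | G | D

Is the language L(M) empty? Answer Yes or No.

The states reachable from the start state are {A, B, D, E, F}.
None of the accepting states {C} is reachable, so no string is accepted and L(M) = ∅.

Yes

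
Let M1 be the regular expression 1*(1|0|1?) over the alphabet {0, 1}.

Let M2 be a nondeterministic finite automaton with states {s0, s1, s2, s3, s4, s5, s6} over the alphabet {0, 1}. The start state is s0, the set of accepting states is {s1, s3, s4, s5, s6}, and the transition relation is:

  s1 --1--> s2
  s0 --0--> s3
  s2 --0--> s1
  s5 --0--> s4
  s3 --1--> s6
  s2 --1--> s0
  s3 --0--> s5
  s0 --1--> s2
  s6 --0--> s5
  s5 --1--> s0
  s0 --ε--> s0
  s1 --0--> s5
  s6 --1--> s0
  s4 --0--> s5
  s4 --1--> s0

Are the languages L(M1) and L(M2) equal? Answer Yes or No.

The empty string ε is accepted by M1 but rejected by M2.
So L(M1) ≠ L(M2).

No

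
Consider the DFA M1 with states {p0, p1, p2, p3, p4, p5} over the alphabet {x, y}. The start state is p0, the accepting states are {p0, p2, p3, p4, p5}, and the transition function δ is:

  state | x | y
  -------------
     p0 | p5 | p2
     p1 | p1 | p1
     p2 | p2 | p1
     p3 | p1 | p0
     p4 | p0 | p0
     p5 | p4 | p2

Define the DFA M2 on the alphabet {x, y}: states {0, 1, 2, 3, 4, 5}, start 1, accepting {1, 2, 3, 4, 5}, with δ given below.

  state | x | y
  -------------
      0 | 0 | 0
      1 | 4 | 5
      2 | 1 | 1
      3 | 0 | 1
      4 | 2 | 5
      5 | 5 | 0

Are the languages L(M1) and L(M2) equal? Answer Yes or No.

Exploring the product automaton M1 × M2 from the start pair (p0, 1), following both machines on each input symbol, reaches 5 state pairs: (p0, 1), (p5, 4), (p2, 5), (p4, 2), (p1, 0).
M1 accepts in {p0, p2, p3, p4, p5} and M2 accepts in {1, 2, 3, 4, 5}. In every reachable pair the two components are either both accepting — (p0, 1), (p5, 4), (p2, 5), (p4, 2) — or both non-accepting, so no string is accepted by exactly one of the machines: L(M1) \ L(M2) and L(M2) \ L(M1) are both empty.
Hence every string is accepted by M1 iff it is accepted by M2, and the two languages coincide.

Yes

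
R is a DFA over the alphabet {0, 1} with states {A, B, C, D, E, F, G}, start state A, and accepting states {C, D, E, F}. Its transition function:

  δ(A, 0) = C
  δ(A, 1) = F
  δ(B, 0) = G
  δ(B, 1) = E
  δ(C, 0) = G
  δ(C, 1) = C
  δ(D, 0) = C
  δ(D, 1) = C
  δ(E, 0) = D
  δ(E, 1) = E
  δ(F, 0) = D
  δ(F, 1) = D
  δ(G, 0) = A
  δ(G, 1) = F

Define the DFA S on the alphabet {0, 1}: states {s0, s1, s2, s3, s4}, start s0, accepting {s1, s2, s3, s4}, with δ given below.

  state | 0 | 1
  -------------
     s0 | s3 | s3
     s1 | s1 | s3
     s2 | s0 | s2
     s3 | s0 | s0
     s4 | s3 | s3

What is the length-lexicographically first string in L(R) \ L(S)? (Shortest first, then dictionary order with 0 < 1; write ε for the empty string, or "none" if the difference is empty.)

01

The string 01 is accepted by R but not by S.
No shorter string lies in the difference, and 01 is the lexicographically first length-2 string in L(R) \ L(S).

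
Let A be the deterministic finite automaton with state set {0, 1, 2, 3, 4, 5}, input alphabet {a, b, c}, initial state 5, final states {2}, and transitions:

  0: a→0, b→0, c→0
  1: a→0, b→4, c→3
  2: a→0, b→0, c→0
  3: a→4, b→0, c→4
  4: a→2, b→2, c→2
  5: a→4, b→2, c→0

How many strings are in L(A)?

4

The useful subgraph on states {2, 4, 5} is acyclic, so L(A) is finite; the longest accepting path visits 3 useful states, giving maximum string length 2.
Counting accepting paths from 5 by length: 1 of length 1, 3 of length 2. Total 4.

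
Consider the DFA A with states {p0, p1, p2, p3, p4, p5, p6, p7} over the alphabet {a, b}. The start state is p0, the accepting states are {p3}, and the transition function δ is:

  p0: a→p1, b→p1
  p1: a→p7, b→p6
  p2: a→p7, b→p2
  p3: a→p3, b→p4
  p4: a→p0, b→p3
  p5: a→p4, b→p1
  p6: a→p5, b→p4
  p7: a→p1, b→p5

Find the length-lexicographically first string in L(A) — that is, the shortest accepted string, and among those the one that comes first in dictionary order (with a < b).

A breadth-first search from p0 reaches an accepting state first via the path p0 → p1 → p6 → p4 → p3 on input abbb.
No string of length < 4 is accepted (BFS exhausts all shorter strings without reaching an accepting state), and abbb is the lexicographically least accepting string of length 4.

abbb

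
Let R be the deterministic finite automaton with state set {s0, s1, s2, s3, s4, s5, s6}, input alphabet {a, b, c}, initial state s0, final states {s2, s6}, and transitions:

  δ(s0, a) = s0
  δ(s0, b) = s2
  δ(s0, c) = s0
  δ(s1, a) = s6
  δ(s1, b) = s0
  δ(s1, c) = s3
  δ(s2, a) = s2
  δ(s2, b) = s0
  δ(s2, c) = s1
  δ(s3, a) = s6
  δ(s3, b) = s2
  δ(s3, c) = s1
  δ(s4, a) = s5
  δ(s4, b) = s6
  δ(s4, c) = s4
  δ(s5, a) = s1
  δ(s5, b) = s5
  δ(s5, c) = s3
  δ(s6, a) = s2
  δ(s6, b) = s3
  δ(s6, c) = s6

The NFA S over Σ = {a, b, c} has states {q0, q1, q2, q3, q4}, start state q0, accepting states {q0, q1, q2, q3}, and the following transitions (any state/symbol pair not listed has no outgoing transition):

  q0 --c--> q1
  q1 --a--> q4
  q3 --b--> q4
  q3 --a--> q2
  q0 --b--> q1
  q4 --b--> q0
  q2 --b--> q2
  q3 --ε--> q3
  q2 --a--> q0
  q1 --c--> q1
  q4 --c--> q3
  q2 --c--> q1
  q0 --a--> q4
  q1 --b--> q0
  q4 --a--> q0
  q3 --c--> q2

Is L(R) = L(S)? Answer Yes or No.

The string ba is accepted by R but rejected by S.
So L(R) ≠ L(S).

No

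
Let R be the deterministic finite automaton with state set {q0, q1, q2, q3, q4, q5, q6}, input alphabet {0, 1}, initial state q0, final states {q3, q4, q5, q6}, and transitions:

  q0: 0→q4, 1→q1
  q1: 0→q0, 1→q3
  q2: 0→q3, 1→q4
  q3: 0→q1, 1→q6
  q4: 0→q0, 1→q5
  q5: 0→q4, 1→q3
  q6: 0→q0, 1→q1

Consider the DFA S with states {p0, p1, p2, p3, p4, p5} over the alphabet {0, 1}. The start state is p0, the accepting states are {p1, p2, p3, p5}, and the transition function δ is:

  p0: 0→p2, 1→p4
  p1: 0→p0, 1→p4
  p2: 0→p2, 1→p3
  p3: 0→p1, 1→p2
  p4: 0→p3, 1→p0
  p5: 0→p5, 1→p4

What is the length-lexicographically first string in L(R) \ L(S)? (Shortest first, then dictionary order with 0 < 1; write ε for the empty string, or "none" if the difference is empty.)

11

The string 11 is accepted by R but not by S.
No shorter string lies in the difference, and 11 is the lexicographically first length-2 string in L(R) \ L(S).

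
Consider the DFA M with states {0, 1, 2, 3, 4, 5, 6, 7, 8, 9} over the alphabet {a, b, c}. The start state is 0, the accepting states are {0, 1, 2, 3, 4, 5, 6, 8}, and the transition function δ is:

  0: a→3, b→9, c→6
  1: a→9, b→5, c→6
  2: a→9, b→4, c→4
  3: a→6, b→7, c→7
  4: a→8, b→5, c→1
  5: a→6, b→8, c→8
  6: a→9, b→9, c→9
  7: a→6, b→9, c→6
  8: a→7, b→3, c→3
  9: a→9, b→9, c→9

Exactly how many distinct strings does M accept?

The useful subgraph on states {0, 3, 6, 7} is acyclic, so L(M) is finite; the longest accepting path visits 4 useful states, giving maximum string length 3.
Counting accepting paths from 0 by length: 1 of length 0, 2 of length 1, 1 of length 2, 4 of length 3. Total 8.

8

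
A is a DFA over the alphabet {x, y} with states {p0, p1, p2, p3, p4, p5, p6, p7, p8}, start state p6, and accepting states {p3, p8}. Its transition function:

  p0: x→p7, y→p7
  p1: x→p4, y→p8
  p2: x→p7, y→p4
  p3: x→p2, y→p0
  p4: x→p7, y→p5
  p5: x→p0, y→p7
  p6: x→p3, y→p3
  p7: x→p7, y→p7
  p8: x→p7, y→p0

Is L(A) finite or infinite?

The useful states (reachable from p6 and able to reach an accepting state) are {p3, p6}.
Restricted to these states the transition graph has no cycle, so every accepting path has bounded length and L is finite.

finite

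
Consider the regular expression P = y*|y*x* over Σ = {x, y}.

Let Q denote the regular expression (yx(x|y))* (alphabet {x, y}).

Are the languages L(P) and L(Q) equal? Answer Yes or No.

No

The string x is accepted by P but rejected by Q.
So L(P) ≠ L(Q).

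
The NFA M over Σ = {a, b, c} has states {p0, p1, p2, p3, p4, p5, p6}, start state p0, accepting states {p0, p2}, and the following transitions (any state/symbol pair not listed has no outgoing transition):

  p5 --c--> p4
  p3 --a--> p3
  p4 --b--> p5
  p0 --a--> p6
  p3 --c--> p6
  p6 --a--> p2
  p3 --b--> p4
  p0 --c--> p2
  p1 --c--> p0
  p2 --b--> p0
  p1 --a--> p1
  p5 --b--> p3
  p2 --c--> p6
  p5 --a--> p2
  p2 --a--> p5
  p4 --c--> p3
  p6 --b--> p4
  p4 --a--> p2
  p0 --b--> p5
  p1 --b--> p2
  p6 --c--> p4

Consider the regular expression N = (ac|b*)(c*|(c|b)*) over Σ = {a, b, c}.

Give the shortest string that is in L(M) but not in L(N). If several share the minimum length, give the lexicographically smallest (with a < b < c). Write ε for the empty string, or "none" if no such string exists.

The string aa is accepted by M but not by N.
No shorter string lies in the difference, and aa is the lexicographically first length-2 string in L(M) \ L(N).

aa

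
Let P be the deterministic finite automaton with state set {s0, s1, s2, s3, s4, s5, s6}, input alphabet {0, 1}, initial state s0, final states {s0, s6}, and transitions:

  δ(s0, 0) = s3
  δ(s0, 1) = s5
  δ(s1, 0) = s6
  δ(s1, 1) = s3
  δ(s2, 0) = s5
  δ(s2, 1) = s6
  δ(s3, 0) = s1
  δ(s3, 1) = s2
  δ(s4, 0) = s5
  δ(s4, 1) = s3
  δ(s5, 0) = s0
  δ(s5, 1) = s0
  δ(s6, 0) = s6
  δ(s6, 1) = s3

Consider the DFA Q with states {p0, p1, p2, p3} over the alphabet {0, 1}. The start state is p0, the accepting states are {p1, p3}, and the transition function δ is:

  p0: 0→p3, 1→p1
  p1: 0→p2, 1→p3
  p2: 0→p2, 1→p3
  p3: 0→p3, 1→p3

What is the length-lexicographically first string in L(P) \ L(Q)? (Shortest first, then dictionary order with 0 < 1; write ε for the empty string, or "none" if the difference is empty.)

The empty string ε is accepted by P but not by Q.
Since ε is the unique shortest string, it is the required witness.

ε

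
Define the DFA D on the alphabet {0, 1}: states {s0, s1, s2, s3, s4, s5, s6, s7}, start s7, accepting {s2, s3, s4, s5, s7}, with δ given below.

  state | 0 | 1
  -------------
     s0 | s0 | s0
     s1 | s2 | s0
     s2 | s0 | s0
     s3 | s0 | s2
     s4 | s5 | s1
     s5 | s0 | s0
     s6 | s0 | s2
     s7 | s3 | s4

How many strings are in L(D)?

6

The useful subgraph on states {s1, s2, s3, s4, s5, s7} is acyclic, so L(D) is finite; the longest accepting path visits 4 useful states, giving maximum string length 3.
Counting accepting paths from s7 by length: 1 of length 0, 2 of length 1, 2 of length 2, 1 of length 3. Total 6.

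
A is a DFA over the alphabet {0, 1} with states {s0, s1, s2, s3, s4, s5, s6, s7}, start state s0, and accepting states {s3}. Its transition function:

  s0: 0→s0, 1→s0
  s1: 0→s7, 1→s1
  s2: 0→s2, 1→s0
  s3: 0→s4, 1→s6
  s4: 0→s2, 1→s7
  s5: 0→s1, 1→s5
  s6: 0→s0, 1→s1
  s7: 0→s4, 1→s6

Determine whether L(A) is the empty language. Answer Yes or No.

Yes

The states reachable from the start state are {s0}.
None of the accepting states {s3} is reachable, so no string is accepted and L(A) = ∅.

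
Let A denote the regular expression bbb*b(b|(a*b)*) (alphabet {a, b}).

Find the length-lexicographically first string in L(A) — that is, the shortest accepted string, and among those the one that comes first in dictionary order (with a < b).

bbb

By inspection of the expression, no string of length less than 3 matches, and bbb is the lexicographically first match of length 3.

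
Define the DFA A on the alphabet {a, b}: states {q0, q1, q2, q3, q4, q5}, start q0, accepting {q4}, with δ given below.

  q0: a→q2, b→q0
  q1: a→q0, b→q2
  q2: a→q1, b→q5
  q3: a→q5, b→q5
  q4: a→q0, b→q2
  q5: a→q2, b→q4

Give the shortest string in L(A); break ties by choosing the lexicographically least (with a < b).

abb

A breadth-first search from q0 reaches an accepting state first via the path q0 → q2 → q5 → q4 on input abb.
No string of length < 3 is accepted (BFS exhausts all shorter strings without reaching an accepting state), and abb is the lexicographically least accepting string of length 3.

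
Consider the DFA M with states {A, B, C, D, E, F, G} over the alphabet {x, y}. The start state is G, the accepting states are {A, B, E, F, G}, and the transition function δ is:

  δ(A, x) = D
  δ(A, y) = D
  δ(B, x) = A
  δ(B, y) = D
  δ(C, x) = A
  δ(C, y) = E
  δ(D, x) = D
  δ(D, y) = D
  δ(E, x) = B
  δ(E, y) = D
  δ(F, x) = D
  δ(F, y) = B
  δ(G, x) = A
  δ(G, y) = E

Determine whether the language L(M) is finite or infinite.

The useful states (reachable from G and able to reach an accepting state) are {A, B, E, G}.
Restricted to these states the transition graph has no cycle, so every accepting path has bounded length and L is finite.

finite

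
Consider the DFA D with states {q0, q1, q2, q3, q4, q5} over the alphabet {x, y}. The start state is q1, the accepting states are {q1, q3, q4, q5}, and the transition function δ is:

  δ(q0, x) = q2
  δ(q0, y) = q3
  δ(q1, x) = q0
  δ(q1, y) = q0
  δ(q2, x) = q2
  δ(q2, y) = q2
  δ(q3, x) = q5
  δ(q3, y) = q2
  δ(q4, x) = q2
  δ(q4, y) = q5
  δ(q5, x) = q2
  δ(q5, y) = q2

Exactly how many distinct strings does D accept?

5

The useful subgraph on states {q0, q1, q3, q5} is acyclic, so L(D) is finite; the longest accepting path visits 4 useful states, giving maximum string length 3.
Counting accepting paths from q1 by length: 1 of length 0, 2 of length 2, 2 of length 3. Total 5.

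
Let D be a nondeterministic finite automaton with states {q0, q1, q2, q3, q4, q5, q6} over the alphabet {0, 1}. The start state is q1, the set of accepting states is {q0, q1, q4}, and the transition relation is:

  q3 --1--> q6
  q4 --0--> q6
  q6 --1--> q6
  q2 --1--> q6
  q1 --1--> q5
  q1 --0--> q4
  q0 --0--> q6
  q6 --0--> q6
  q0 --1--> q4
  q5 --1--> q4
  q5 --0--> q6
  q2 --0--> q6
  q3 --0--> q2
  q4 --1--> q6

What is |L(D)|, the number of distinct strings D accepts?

The useful subgraph on states {q1, q4, q5} is acyclic, so L(D) is finite; the longest accepting path visits 3 useful states, giving maximum string length 2.
Counting accepting paths from q1 by length: 1 of length 0, 1 of length 1, 1 of length 2. Total 3.

3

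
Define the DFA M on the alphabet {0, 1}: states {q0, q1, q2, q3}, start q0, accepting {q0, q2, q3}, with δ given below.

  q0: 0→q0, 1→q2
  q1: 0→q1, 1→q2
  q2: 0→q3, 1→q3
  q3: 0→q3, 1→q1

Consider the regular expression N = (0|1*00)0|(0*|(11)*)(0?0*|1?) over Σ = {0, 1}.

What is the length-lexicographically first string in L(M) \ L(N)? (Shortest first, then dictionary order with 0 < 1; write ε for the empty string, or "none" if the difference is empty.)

The string 10 is accepted by M but not by N.
No shorter string lies in the difference, and 10 is the lexicographically first length-2 string in L(M) \ L(N).

10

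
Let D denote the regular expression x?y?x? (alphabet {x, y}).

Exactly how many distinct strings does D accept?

The expression has no Kleene star, so L(D) is finite. Expanding the alternatives gives {ε, x, y, xx, xy, yx, xyx}.
That is 1 of length 0, 2 of length 1, 3 of length 2, 1 of length 3: 7 strings in all.

7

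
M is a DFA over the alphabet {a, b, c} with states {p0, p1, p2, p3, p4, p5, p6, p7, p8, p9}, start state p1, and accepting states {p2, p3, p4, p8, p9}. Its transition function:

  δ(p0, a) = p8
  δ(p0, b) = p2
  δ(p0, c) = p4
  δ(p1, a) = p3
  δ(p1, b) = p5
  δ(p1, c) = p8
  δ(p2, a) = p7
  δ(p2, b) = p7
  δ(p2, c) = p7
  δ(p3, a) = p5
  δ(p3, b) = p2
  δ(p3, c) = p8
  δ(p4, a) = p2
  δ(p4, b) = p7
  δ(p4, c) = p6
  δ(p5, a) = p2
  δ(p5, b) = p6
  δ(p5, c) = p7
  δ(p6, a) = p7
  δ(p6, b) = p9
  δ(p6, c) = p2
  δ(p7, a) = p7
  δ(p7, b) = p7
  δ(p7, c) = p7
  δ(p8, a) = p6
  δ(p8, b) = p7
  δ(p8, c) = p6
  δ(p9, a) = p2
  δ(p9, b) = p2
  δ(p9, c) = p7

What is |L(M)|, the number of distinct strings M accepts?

30

The useful subgraph on states {p1, p2, p3, p5, p6, p8, p9} is acyclic, so L(M) is finite; the longest accepting path visits 6 useful states, giving maximum string length 5.
Counting accepting paths from p1 by length: 2 of length 1, 3 of length 2, 7 of length 3, 12 of length 4, 6 of length 5. Total 30.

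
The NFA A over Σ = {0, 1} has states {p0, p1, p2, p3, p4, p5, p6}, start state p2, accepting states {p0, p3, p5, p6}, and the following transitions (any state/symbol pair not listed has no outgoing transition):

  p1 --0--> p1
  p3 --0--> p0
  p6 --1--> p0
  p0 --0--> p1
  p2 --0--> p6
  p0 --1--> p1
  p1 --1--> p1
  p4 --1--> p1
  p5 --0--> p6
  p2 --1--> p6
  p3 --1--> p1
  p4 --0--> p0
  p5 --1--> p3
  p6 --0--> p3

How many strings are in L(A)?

8

The useful subgraph on states {p0, p2, p3, p6} is acyclic, so L(A) is finite; the longest accepting path visits 4 useful states, giving maximum string length 3.
Counting accepting paths from p2 by length: 2 of length 1, 4 of length 2, 2 of length 3. Total 8.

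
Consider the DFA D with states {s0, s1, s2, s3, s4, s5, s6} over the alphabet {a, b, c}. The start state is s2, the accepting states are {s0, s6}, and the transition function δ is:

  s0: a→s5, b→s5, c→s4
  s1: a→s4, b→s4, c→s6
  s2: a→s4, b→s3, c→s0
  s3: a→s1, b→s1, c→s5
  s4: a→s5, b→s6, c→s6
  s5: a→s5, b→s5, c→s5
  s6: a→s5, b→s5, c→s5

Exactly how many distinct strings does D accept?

15

The useful subgraph on states {s0, s1, s2, s3, s4, s6} is acyclic, so L(D) is finite; the longest accepting path visits 5 useful states, giving maximum string length 4.
Counting accepting paths from s2 by length: 1 of length 1, 2 of length 2, 4 of length 3, 8 of length 4. Total 15.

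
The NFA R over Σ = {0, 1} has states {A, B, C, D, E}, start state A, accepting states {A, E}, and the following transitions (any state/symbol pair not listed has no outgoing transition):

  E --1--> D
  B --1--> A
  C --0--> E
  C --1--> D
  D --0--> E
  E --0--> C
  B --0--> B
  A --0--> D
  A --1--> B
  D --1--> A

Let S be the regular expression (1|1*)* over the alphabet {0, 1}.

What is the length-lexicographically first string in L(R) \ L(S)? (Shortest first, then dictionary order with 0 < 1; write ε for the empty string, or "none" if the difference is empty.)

00

The string 00 is accepted by R but not by S.
No shorter string lies in the difference, and 00 is the lexicographically first length-2 string in L(R) \ L(S).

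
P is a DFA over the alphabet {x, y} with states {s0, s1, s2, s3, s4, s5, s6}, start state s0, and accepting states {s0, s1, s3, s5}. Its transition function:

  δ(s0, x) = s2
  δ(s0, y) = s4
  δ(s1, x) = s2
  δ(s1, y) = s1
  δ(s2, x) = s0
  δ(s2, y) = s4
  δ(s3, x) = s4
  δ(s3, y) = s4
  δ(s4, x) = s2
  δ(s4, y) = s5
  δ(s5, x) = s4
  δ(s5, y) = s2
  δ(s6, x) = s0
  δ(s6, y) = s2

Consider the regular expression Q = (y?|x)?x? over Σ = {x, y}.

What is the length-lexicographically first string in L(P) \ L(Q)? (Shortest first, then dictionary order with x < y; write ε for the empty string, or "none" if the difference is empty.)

yy

The string yy is accepted by P but not by Q.
No shorter string lies in the difference, and yy is the lexicographically first length-2 string in L(P) \ L(Q).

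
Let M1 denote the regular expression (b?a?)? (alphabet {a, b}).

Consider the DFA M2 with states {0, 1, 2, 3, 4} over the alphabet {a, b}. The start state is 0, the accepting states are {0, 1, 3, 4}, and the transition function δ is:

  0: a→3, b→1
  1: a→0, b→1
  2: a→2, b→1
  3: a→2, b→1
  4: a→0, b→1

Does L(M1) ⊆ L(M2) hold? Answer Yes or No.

Converting the expression M1 to a DFA (subset construction, then merging equivalent states) gives the minimal DFA with states {r0, r1, r2, r3}, start state r0, accepting states {r0, r1, r2} and transitions r0: a→r1, b→r2; r1: a→r3, b→r3; r2: a→r1, b→r3; r3: a→r3, b→r3.
Exploring the product automaton M1 × M2 from the start pair (r0, 0), following both machines on each input symbol, reaches 8 state pairs: (r0, 0), (r1, 3), (r2, 1), (r3, 2), (r3, 1), (r1, 0), (r3, 0), (r3, 3).
M1 accepts in {r0, r1, r2} and M2 accepts in {0, 1, 3, 4}. The reachable pairs whose M1-component is accepting are (r0, 0), (r1, 3), (r2, 1), (r1, 0); in each of them the M2-component is accepting too, so the product for L(M1) \ L(M2) (M1-component accepting, M2-component rejecting) has no reachable accepting pair and the difference is empty.
Hence every string in L(M1) is also in L(M2).

Yes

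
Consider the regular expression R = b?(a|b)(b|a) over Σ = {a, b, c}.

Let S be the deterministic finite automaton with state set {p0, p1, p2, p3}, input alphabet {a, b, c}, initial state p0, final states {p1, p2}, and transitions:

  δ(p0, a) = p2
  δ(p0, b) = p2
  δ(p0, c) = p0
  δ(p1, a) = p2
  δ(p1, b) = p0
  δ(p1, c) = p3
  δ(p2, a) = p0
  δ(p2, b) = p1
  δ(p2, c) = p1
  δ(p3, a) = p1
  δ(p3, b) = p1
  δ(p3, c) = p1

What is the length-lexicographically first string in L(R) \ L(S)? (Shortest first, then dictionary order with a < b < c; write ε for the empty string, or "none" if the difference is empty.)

aa

The string aa is accepted by R but not by S.
No shorter string lies in the difference, and aa is the lexicographically first length-2 string in L(R) \ L(S).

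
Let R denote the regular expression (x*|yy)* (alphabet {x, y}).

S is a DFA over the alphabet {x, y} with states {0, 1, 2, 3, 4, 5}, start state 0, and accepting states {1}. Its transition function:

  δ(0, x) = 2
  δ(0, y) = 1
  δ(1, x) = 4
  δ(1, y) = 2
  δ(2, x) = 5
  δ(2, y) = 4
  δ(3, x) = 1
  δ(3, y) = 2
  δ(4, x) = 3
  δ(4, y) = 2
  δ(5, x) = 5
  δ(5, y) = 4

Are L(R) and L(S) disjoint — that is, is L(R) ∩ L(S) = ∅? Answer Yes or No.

Converting the expression R to a DFA (subset construction, then merging equivalent states) gives the minimal DFA with states {r0, r1, r2}, start state r0, accepting states {r0} and transitions r0: x→r0, y→r1; r1: x→r2, y→r0; r2: x→r2, y→r2.
Exploring the product automaton R × S from the start pair (r0, 0), following both machines on each input symbol, reaches 10 state pairs: (r0, 0), (r0, 2), (r1, 1), (r0, 5), (r1, 4), (r2, 4), (r2, 3), (r2, 2), (r2, 1), (r2, 5).
R accepts in {r0} and S accepts in {1}; no reachable pair has both components accepting, so no string drives both machines to acceptance simultaneously and L(R) ∩ L(S) = ∅.
So no string is accepted by both, and the intersection is empty.

Yes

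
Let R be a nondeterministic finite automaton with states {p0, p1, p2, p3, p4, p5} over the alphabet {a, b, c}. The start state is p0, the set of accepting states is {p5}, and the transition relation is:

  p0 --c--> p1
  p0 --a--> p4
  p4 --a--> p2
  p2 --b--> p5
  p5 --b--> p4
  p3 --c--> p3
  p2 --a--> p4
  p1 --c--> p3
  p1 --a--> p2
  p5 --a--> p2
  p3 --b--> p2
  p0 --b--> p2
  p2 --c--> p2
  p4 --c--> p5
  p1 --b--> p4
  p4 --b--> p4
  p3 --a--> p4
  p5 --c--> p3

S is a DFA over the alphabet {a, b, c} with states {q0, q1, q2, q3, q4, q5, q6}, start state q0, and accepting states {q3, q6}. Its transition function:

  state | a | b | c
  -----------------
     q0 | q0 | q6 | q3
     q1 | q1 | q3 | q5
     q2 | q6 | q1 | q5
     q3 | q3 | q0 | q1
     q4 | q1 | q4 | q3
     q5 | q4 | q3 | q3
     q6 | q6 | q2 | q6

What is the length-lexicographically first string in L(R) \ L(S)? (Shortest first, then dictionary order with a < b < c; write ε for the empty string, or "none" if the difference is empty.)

The string bb is accepted by R but not by S.
No shorter string lies in the difference, and bb is the lexicographically first length-2 string in L(R) \ L(S).

bb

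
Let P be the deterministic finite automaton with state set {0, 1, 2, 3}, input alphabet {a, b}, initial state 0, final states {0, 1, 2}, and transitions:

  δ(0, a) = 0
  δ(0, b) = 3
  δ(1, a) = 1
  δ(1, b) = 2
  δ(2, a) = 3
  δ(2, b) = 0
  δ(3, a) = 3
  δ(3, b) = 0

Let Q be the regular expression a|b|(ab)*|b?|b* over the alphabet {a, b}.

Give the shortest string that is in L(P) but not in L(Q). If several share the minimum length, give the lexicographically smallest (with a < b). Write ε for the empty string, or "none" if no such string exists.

aa

The string aa is accepted by P but not by Q.
No shorter string lies in the difference, and aa is the lexicographically first length-2 string in L(P) \ L(Q).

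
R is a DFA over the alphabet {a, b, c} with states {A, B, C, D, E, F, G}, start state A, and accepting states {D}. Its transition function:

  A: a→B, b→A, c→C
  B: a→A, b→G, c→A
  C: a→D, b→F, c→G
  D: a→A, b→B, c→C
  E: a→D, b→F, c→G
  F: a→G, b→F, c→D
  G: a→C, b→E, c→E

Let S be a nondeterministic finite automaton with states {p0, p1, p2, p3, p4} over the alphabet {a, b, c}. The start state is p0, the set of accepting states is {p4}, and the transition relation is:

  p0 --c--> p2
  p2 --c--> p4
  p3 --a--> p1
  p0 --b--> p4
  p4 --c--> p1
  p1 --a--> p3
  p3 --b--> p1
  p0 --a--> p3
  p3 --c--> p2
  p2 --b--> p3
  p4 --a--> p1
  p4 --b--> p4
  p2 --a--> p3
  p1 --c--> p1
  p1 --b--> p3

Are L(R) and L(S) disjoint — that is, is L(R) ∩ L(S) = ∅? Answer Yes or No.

Exploring the product automaton R × S from the start pair (A, p0), following both machines on each input symbol, reaches 25 state pairs: (A, p0), (B, p3), (A, p4), (C, p2), (A, p1), (G, p1), (A, p2), (B, p1), (C, p1), (D, p3), (F, p3), (G, p4), (A, p3), (C, p3), (E, p3), (E, p1), (C, p4), (G, p3), (F, p1), (D, p2), (E, p4), (D, p1), (G, p2), (F, p4), (E, p2).
R accepts in {D} and S accepts in {p4}; no reachable pair has both components accepting, so no string drives both machines to acceptance simultaneously and L(R) ∩ L(S) = ∅.
So no string is accepted by both, and the intersection is empty.

Yes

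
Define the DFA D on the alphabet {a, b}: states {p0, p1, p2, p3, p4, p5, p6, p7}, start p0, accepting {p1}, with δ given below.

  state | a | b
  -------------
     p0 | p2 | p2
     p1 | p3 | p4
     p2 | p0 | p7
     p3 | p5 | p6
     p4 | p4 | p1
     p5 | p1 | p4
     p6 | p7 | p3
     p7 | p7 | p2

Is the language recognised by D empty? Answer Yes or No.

Yes

The states reachable from the start state are {p0, p2, p7}.
None of the accepting states {p1} is reachable, so no string is accepted and L(D) = ∅.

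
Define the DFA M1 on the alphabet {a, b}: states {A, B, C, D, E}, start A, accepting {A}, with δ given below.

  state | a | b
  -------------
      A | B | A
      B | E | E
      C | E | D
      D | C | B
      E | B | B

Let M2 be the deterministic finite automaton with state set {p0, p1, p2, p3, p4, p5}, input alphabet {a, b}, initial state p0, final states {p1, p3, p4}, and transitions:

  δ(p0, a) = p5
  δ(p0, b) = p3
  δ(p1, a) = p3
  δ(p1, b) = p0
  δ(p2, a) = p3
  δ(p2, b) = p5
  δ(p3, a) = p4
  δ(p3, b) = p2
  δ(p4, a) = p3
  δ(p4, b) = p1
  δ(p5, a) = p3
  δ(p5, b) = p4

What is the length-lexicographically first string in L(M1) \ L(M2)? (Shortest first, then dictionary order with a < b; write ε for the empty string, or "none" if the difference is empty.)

The empty string ε is accepted by M1 but not by M2.
Since ε is the unique shortest string, it is the required witness.

ε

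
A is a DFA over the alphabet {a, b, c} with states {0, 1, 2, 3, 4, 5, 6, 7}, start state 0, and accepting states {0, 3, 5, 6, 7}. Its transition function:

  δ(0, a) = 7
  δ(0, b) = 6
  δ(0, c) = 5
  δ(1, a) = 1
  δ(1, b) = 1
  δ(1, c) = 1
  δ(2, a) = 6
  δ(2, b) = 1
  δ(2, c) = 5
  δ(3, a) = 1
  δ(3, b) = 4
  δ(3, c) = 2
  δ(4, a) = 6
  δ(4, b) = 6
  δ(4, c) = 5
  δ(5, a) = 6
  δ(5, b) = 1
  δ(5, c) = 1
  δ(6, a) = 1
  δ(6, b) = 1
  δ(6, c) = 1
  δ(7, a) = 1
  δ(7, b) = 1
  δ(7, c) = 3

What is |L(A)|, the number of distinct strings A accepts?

The useful subgraph on states {0, 2, 3, 4, 5, 6, 7} is acyclic, so L(A) is finite; the longest accepting path visits 6 useful states, giving maximum string length 5.
Counting accepting paths from 0 by length: 1 of length 0, 3 of length 1, 2 of length 2, 5 of length 4, 2 of length 5. Total 13.

13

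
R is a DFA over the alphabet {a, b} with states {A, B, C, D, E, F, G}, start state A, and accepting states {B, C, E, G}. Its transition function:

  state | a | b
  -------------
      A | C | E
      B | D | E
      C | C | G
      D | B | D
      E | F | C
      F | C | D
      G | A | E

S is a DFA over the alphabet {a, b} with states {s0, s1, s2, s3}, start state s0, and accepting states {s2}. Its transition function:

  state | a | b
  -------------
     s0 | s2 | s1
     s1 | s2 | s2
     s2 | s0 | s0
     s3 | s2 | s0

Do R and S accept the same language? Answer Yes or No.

No

The string b is accepted by R but rejected by S.
So L(R) ≠ L(S).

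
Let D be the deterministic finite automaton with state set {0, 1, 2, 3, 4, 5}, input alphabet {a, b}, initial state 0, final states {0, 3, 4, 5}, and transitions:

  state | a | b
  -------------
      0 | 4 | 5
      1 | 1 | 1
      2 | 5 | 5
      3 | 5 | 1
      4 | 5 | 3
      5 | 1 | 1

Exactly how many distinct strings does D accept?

The useful subgraph on states {0, 3, 4, 5} is acyclic, so L(D) is finite; the longest accepting path visits 4 useful states, giving maximum string length 3.
Counting accepting paths from 0 by length: 1 of length 0, 2 of length 1, 2 of length 2, 1 of length 3. Total 6.

6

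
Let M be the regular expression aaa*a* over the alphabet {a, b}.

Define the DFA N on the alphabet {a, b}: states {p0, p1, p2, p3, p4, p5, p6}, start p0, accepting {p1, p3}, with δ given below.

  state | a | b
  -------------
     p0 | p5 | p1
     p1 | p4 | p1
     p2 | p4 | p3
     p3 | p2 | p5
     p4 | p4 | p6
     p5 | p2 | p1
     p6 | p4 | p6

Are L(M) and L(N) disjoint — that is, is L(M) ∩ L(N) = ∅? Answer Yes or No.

Yes

Converting the expression M to a DFA (subset construction, then merging equivalent states) gives the minimal DFA with states {m0, m1, m2, m3}, start state m0, accepting states {m3} and transitions m0: a→m1, b→m2; m1: a→m3, b→m2; m2: a→m2, b→m2; m3: a→m3, b→m2.
Exploring the product automaton M × N from the start pair (m0, p0), following both machines on each input symbol, reaches 10 state pairs: (m0, p0), (m1, p5), (m2, p1), (m3, p2), (m2, p4), (m3, p4), (m2, p3), (m2, p6), (m2, p2), (m2, p5).
M accepts in {m3} and N accepts in {p1, p3}; no reachable pair has both components accepting, so no string drives both machines to acceptance simultaneously and L(M) ∩ L(N) = ∅.
So no string is accepted by both, and the intersection is empty.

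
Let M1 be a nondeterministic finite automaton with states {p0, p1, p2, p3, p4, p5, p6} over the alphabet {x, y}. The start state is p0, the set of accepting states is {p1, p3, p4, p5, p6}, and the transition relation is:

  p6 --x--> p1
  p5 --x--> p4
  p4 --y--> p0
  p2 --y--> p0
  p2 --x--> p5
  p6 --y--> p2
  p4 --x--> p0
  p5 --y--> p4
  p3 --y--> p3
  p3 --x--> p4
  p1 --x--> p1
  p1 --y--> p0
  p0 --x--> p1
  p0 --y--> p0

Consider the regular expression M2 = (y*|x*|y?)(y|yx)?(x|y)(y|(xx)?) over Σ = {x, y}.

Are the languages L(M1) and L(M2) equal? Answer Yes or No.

No

The string xyyx is accepted by M1 but rejected by M2.
So L(M1) ≠ L(M2).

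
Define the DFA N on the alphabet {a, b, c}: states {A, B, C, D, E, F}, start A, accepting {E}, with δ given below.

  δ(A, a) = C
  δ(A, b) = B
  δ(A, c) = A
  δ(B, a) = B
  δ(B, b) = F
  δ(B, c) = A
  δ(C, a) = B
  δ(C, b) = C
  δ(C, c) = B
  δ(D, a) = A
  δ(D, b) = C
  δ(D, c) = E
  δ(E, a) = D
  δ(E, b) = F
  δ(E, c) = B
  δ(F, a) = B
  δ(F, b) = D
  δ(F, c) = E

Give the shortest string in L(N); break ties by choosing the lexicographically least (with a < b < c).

A breadth-first search from A reaches an accepting state first via the path A → B → F → E on input bbc.
No string of length < 3 is accepted (BFS exhausts all shorter strings without reaching an accepting state), and bbc is the lexicographically least accepting string of length 3.

bbc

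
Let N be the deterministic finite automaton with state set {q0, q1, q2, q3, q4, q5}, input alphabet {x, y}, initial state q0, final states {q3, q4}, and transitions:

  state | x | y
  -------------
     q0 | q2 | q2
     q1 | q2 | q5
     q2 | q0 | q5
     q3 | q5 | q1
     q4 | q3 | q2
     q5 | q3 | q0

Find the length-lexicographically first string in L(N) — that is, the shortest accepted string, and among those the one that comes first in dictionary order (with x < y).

A breadth-first search from q0 reaches an accepting state first via the path q0 → q2 → q5 → q3 on input xyx.
No string of length < 3 is accepted (BFS exhausts all shorter strings without reaching an accepting state), and xyx is the lexicographically least accepting string of length 3.

xyx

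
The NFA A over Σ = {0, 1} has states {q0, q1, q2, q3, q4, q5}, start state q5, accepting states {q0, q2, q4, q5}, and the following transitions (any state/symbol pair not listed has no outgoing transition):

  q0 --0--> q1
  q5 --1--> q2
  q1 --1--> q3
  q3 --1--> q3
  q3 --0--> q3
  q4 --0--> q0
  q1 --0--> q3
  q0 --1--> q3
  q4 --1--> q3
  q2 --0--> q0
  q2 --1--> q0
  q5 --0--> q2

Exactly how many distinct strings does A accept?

The useful subgraph on states {q0, q2, q5} is acyclic, so L(A) is finite; the longest accepting path visits 3 useful states, giving maximum string length 2.
Counting accepting paths from q5 by length: 1 of length 0, 2 of length 1, 4 of length 2. Total 7.

7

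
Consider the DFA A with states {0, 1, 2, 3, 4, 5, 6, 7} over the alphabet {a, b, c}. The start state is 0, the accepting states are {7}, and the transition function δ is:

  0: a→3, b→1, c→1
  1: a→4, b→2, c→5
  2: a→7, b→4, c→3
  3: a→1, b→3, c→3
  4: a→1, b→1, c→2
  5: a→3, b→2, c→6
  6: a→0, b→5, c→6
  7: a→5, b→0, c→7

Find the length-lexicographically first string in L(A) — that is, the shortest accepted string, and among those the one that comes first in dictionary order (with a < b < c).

bba

A breadth-first search from 0 reaches an accepting state first via the path 0 → 1 → 2 → 7 on input bba.
No string of length < 3 is accepted (BFS exhausts all shorter strings without reaching an accepting state), and bba is the lexicographically least accepting string of length 3.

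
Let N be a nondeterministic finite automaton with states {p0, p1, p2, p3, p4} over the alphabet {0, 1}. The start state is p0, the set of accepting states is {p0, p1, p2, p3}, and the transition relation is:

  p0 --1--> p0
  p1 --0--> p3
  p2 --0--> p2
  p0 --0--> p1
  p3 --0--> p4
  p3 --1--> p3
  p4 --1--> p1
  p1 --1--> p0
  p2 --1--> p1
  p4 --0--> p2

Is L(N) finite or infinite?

State p0 is reachable from the start and can reach an accepting state, and it lies on the cycle p0 → p0.
Traversing that cycle any number of times yields accepted strings of unbounded length, so the language is infinite.

infinite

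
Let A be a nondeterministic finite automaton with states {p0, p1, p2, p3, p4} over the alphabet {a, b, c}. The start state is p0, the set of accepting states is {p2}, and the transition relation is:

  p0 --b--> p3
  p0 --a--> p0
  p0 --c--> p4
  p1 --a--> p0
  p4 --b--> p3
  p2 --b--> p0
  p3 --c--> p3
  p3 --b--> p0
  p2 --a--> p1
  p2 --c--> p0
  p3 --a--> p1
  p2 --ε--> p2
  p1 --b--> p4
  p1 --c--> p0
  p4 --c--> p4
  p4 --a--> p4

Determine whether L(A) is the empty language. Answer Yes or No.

The states reachable from the start state are {p0, p1, p3, p4}.
None of the accepting states {p2} is reachable, so no string is accepted and L(A) = ∅.

Yes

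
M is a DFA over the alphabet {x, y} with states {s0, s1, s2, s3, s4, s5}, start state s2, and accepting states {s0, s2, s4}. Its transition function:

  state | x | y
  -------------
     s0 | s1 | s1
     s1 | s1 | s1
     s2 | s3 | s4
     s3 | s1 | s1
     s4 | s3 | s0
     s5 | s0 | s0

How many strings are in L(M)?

The useful subgraph on states {s0, s2, s4} is acyclic, so L(M) is finite; the longest accepting path visits 3 useful states, giving maximum string length 2.
Counting accepting paths from s2 by length: 1 of length 0, 1 of length 1, 1 of length 2. Total 3.

3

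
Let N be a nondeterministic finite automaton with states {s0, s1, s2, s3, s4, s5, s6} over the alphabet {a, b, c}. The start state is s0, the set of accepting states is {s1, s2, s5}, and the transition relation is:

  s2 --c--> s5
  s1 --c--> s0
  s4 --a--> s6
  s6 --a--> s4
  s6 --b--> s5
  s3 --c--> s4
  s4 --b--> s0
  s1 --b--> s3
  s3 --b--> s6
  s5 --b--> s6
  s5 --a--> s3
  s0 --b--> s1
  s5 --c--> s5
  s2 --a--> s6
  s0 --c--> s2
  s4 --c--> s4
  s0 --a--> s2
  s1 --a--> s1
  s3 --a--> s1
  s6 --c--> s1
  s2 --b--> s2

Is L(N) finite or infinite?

State s0 is reachable from the start and can reach an accepting state, and it lies on the cycle s0 → s1 → s0.
Traversing that cycle any number of times yields accepted strings of unbounded length, so the language is infinite.

infinite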